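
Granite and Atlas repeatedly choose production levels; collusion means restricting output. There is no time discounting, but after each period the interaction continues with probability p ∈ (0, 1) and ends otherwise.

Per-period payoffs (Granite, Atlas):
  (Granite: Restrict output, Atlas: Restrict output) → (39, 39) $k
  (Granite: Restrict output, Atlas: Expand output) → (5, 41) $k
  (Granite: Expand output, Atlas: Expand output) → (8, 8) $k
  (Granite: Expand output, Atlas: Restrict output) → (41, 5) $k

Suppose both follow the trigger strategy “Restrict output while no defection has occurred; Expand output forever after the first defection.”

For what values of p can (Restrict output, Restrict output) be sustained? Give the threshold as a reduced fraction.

2/33

Expected cooperation value is 39 + p·39 + p²·39 + … = 39/(1−p); deviation gives 41 + p·8/(1−p).
39 ≥ 41(1−p) + 8p ⇒ 33p ≥ 2 ⇒ p ≥ 2/33.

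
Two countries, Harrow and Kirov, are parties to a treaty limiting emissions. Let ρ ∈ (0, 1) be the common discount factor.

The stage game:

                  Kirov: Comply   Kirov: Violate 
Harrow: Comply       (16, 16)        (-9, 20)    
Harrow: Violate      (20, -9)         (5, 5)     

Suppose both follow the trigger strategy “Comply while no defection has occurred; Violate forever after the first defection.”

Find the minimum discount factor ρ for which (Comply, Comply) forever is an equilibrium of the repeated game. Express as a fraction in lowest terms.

4/15

One-period gain from deviating is 20 − 16 = 4. The loss is 16 − 5 = 11 in every subsequent period, with present value 11·ρ/(1−ρ).
Deviation is unprofitable when 11·ρ/(1−ρ) ≥ 4, i.e. ρ/(1−ρ) ≥ 4/11.
Equivalently ρ ≥ 4/(4+11) = 4/15.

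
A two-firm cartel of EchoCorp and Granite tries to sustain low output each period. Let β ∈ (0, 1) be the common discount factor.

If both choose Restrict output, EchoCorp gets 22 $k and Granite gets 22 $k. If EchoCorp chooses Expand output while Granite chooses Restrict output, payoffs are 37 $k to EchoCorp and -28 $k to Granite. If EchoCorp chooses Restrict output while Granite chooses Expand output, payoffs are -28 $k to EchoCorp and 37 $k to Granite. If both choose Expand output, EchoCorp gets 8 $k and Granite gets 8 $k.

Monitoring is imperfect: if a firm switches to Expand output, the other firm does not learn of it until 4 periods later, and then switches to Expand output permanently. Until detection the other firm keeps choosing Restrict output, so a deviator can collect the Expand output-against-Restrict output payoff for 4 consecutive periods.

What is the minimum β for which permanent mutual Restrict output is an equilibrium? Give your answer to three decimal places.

0.848

Deviating for the 4 undetected periods gains 37−22 = 15 per period over cooperation, then loses 22−8 = 14 per period forever once punishment starts.
Gain: 15(1 + β + … + β^3); loss: 14·β^4/(1−β).
No profitable deviation ⇔ 15(1−β^4) ≤ 14·β^4, i.e. β^4 ≥ 15/(15+14) = 15/29.
Hence β ≥ (15/29)^(1/4) ≈ 0.848.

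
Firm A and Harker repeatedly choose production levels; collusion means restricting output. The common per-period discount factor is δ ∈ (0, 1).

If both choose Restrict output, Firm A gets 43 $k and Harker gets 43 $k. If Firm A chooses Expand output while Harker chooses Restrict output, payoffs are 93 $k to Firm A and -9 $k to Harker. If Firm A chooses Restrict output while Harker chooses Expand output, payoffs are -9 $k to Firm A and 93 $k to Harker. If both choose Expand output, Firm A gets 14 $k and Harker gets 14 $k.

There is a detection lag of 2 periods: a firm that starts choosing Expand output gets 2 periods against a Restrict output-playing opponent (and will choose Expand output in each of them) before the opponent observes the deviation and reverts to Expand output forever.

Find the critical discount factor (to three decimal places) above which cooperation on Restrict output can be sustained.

0.796

The best deviation is to choose Expand output for all 2 undetected periods, earning 93 each, then 14 forever once detected.
Deviation value: 93(1−δ^2)/(1−δ) + 14δ^2/(1−δ); cooperation value: 43/(1−δ).
IC: 43 ≥ 93(1−δ^2) + 14δ^2 = 93 − 79δ^2.
So δ^2 ≥ 50/79, giving δ ≥ (50/79)^(1/2) ≈ 0.796.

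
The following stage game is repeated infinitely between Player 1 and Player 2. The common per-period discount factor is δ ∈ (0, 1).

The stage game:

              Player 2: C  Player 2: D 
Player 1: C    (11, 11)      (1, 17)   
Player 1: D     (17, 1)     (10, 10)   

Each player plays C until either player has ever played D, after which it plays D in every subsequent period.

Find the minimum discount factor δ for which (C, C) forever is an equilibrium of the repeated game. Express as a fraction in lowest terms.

One-period gain from deviating is 17 − 11 = 6. The loss is 11 − 10 = 1 in every subsequent period, with present value 1·δ/(1−δ).
Deviation is unprofitable when 1·δ/(1−δ) ≥ 6, i.e. δ/(1−δ) ≥ 6.
Equivalently δ ≥ 6/(6+1) = 6/7.

6/7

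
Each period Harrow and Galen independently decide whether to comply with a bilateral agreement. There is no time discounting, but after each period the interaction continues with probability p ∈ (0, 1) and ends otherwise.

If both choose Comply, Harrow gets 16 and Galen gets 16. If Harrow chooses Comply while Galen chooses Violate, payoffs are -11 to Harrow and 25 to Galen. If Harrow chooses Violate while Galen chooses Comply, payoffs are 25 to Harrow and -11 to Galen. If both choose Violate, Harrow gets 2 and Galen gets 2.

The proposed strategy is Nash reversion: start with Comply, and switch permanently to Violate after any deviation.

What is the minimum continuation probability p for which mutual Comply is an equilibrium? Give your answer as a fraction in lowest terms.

9/23

Expected cooperation value is 16 + p·16 + p²·16 + … = 16/(1−p); deviation gives 25 + p·2/(1−p).
16 ≥ 25(1−p) + 2p ⇒ 23p ≥ 9 ⇒ p ≥ 9/23.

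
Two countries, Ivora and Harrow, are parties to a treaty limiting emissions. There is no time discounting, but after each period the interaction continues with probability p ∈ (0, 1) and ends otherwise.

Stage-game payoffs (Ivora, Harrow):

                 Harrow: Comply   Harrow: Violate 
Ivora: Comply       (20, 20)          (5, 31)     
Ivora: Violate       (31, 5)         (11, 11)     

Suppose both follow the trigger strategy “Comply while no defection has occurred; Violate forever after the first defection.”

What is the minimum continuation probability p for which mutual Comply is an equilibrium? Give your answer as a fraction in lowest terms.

Expected cooperation value is 20 + p·20 + p²·20 + … = 20/(1−p); deviation gives 31 + p·11/(1−p).
20 ≥ 31(1−p) + 11p ⇒ 20p ≥ 11 ⇒ p ≥ 11/20.

11/20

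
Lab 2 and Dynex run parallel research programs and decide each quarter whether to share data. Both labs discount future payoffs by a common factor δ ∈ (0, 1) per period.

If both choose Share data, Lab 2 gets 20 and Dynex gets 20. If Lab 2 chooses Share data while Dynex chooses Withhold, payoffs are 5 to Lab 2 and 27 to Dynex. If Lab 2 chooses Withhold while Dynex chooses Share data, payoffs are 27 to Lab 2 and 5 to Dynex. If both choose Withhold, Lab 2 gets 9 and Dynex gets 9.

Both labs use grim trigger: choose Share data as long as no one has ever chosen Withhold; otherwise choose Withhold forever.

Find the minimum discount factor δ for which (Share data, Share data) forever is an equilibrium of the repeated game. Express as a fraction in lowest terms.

Cooperation forever yields 20 each period: 20/(1−δ).
Deviating yields 27 once, then 9 forever: 27 + 9δ/(1−δ).
No profitable deviation requires 20/(1−δ) ≥ 27 + 9δ/(1−δ).
Multiplying by (1−δ): 20 ≥ 27(1−δ) + 9δ = 27 − 18δ.
So 18δ ≥ 7, i.e. δ ≥ 7/18.

7/18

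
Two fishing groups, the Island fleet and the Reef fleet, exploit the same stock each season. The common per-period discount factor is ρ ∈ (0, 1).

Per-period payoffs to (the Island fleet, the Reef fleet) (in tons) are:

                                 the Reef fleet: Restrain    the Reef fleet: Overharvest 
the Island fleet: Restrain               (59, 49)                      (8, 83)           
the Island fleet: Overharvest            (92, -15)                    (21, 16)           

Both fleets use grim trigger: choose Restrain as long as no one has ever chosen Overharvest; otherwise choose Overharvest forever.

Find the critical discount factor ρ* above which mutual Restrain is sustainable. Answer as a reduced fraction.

the Island fleet's threshold: (92−59)/(92−21) = 33/71.
the Reef fleet's threshold: (83−49)/(83−16) = 34/67.
33/71 < 34/67, so the Reef fleet binds and ρ* = 34/67.

34/67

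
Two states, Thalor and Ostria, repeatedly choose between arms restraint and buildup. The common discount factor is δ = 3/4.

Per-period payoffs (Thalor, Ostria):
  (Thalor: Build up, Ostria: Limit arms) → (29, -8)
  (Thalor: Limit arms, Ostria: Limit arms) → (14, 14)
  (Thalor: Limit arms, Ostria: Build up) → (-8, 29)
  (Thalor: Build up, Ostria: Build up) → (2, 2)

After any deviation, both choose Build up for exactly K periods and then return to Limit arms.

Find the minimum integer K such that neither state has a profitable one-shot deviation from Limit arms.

No profitable deviation requires (14−2)(δ+…+δ^K) ≥ 29−14, i.e. δ+…+δ^K ≥ 5/4 ≈ 1.2500.
With δ = 3/4, the partial sums are K=1: 0.7500, K=2: 1.3125.
K = 2 is the first length at which the sum reaches 1.2500.

2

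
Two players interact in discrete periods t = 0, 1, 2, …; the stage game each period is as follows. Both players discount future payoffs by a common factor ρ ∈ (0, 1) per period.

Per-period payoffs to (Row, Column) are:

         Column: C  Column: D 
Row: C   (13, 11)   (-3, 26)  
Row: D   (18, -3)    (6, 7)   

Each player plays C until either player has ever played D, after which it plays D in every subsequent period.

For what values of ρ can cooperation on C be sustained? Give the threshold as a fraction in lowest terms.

15/19

For Row: deviation gain 18−13 = 5, per-period punishment loss 13−6 = 7. IC gives ρ ≥ 5/12.
For Column: gain 15, loss 4 per period, so ρ ≥ 15/19.
The tighter constraint is Column's, so cooperation needs ρ ≥ 15/19.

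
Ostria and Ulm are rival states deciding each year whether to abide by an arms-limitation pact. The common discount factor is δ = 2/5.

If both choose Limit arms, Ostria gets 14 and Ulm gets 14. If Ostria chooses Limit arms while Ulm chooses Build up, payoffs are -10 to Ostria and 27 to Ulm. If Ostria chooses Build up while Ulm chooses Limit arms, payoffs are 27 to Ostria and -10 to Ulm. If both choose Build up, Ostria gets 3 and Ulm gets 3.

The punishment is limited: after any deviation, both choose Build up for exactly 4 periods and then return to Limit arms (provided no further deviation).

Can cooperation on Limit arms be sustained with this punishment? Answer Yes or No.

No

Comparing payoff streams over the 5 periods until play realigns: cooperate → 14(1+δ+…+δ^4); deviate → 27 + 3(δ+…+δ^4).
Cooperation is sustained iff (14−3)(δ+…+δ^4) ≥ 27−14.
δ+…+δ^4 = 2/5·(1−(2/5)^4)/(1−2/5) = 0.6496, and (27−14)/(14−3) = 1.1818.
0.6496 < 1.1818, so cooperation is not sustainable.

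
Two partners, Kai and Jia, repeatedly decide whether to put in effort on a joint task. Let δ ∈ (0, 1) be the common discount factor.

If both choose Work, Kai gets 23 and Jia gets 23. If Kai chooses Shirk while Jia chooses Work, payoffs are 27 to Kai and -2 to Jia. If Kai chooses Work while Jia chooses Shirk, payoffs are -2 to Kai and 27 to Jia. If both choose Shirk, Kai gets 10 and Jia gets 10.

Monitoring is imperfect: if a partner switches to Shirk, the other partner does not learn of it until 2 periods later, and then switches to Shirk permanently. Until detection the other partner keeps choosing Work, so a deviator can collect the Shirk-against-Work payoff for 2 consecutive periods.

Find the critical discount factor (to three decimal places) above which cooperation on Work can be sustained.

The best deviation is to choose Shirk for all 2 undetected periods, earning 27 each, then 10 forever once detected.
Deviation value: 27(1−δ^2)/(1−δ) + 10δ^2/(1−δ); cooperation value: 23/(1−δ).
IC: 23 ≥ 27(1−δ^2) + 10δ^2 = 27 − 17δ^2.
So δ^2 ≥ 4/17, giving δ ≥ (4/17)^(1/2) ≈ 0.485.

0.485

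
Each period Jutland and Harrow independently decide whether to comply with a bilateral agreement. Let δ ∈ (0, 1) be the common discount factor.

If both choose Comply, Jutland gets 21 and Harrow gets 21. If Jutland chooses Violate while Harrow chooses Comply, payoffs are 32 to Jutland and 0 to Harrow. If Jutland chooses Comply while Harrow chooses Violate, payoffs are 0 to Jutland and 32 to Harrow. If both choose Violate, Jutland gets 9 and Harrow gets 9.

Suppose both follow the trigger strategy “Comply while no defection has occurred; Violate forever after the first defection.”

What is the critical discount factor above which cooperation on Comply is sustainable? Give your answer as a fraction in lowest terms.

Under grim trigger the critical discount factor is (T−C)/(T−P) with T = 32, C = 21, P = 9.
δ* = (32−21)/(32−9) = 11/23.

11/23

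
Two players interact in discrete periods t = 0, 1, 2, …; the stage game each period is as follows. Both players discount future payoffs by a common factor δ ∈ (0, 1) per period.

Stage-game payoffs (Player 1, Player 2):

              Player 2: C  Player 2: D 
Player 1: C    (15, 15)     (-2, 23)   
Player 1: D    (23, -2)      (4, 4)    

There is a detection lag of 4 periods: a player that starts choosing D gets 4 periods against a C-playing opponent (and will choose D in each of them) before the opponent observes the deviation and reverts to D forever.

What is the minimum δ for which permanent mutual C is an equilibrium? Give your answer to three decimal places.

0.806

A deviator earns 23 for 4 periods, then 4 forever; cooperating earns 15 forever. Multiplying the IC by (1−δ):
15 ≥ 23(1−δ^4) + 4δ^4, so 19·δ^4 ≥ 8 and δ^4 ≥ 8/19.
δ ≥ (8/19)^(1/4) ≈ 0.806.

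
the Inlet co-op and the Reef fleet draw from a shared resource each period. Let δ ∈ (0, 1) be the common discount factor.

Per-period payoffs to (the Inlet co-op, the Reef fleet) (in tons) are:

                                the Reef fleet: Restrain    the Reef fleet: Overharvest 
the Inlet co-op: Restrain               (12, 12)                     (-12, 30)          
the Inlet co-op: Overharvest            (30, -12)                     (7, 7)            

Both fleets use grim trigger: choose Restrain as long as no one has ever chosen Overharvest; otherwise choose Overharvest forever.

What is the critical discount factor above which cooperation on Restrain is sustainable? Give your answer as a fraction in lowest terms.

12/(1−δ) ≥ 30 + 7δ/(1−δ)
12 ≥ 30 − 23δ
δ ≥ 18/23.

18/23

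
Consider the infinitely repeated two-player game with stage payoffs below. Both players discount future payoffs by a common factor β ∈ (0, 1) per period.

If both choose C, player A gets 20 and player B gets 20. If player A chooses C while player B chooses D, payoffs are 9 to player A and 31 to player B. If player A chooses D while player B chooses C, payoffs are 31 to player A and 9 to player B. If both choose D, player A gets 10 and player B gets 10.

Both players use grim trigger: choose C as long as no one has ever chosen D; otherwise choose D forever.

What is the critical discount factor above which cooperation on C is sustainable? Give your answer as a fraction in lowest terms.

11/21

One-period gain from deviating is 31 − 20 = 11. The loss is 20 − 10 = 10 in every subsequent period, with present value 10·β/(1−β).
Deviation is unprofitable when 10·β/(1−β) ≥ 11, i.e. β/(1−β) ≥ 11/10.
Equivalently β ≥ 11/(11+10) = 11/21.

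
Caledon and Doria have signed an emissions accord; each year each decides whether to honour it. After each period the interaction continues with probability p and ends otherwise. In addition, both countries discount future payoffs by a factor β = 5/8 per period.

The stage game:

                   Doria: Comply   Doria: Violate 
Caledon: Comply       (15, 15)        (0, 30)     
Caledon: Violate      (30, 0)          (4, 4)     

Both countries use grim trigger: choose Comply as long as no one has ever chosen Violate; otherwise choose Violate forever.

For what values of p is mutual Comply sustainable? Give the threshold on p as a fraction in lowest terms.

With continuation probability p and discount β, the effective per-period discount factor is βp.
Grim-trigger IC: βp ≥ (30−15)/(30−4) = 15/26.
So p ≥ (15/26)/(5/8) = 12/13.

12/13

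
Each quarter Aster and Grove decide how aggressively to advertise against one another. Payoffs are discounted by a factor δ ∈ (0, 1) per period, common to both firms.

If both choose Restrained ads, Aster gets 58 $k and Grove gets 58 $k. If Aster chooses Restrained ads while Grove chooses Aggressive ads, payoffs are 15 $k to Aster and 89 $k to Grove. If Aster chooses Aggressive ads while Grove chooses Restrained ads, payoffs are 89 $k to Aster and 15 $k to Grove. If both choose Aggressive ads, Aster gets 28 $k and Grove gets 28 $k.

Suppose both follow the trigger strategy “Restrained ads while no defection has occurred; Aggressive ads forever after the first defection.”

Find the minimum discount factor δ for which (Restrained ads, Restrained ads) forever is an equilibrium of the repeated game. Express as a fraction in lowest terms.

58/(1−δ) ≥ 89 + 28δ/(1−δ)
58 ≥ 89 − 61δ
δ ≥ 31/61.

31/61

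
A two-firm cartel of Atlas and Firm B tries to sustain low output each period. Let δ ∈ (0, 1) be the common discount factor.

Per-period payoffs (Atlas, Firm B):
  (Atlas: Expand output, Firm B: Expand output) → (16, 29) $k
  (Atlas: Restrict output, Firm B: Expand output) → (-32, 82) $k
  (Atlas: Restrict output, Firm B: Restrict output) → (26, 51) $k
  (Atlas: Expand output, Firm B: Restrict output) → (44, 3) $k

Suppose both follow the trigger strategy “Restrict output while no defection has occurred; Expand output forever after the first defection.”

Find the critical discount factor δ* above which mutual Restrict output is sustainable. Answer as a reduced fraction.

Atlas: cooperation gives 26 each period; deviation gives 44 once then 16 forever.
  26/(1−δ) ≥ 44 + 16δ/(1−δ) ⇒ δ ≥ 18/28 = 9/14.
Firm B: cooperation gives 51 each period; deviation gives 82 once then 29 forever.
  δ ≥ 31/53.
Both must hold, so the binding constraint is Atlas's: δ ≥ 9/14.

9/14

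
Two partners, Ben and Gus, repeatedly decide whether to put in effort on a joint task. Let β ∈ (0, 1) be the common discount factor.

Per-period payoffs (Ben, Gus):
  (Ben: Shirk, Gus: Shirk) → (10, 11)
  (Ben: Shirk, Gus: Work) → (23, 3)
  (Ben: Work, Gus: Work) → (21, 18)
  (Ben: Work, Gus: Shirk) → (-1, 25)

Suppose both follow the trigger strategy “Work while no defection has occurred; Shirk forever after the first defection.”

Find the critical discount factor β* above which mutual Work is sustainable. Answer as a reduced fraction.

1/2

For Ben: deviation gain 23−21 = 2, per-period punishment loss 21−10 = 11. IC gives β ≥ 2/13.
For Gus: gain 7, loss 7 per period, so β ≥ 7/14 = 1/2.
The tighter constraint is Gus's, so cooperation needs β ≥ 1/2.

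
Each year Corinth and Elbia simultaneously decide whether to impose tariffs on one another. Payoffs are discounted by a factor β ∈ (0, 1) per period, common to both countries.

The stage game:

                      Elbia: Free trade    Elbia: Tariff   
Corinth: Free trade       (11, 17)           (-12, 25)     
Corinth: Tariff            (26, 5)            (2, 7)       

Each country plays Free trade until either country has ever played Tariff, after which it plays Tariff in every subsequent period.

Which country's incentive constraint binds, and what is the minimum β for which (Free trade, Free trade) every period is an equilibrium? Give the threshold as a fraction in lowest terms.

Corinth's threshold: (26−11)/(26−2) = 5/8.
Elbia's threshold: (25−17)/(25−7) = 4/9.
5/8 > 4/9, so Corinth binds and β* = 5/8.

Corinth; β ≥ 5/8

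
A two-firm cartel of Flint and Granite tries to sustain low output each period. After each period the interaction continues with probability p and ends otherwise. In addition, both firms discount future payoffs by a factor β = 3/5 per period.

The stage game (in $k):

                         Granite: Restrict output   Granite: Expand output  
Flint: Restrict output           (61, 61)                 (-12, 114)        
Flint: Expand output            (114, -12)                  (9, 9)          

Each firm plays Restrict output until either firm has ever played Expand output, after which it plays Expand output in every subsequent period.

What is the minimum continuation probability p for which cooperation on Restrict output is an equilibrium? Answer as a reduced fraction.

Expected continuation weight on next period's payoff is β·p = 3/5·p, which plays the role of the discount factor.
Cooperation requires 3/5·p ≥ (114−61)/(114−9) = 53/105, hence p ≥ 53/63.

53/63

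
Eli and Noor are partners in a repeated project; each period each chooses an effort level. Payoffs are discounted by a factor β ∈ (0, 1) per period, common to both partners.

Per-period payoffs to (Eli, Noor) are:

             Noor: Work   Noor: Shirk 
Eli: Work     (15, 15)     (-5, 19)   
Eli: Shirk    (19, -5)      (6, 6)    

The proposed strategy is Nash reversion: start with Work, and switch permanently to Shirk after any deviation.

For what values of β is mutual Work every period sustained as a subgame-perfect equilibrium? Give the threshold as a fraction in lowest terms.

4/13

One-period gain from deviating is 19 − 15 = 4. The loss is 15 − 6 = 9 in every subsequent period, with present value 9·β/(1−β).
Deviation is unprofitable when 9·β/(1−β) ≥ 4, i.e. β/(1−β) ≥ 4/9.
Equivalently β ≥ 4/(4+9) = 4/13.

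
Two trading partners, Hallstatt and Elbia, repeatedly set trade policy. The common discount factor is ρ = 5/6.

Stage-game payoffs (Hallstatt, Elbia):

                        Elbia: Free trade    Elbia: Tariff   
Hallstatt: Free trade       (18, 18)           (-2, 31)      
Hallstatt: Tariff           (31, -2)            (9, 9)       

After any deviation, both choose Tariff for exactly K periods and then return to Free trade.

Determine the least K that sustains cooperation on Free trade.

Need Σ_{k=1}^{K} ρ^k ≥ (31−18)/(18−9) = 1.4444 at ρ = 5/6.
At K = 1 the sum is 0.8333 < 1.4444; at K = 2 it is 1.5278 ≥ 1.4444.
So the minimum punishment length is K = 2.

2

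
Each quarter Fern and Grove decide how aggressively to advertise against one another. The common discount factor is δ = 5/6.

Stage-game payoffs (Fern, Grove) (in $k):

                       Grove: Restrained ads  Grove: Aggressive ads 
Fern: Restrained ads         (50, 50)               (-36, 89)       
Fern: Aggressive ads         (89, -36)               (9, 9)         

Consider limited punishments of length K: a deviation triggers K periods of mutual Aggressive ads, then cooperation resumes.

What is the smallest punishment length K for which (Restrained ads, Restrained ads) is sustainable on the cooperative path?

No profitable deviation requires (50−9)(δ+…+δ^K) ≥ 89−50, i.e. δ+…+δ^K ≥ 39/41 ≈ 0.9512.
With δ = 5/6, the partial sums are K=1: 0.8333, K=2: 1.5278.
K = 2 is the first length at which the sum reaches 0.9512.

2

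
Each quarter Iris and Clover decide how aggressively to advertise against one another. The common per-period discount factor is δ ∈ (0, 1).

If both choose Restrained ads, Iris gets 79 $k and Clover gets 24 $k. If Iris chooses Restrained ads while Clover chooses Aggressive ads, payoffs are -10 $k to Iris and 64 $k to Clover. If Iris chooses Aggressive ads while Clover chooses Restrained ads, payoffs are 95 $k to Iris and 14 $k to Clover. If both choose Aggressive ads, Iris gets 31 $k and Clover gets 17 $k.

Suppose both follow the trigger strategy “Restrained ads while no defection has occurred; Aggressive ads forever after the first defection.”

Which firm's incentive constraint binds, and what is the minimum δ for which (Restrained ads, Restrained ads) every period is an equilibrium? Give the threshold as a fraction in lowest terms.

Iris: cooperation gives 79 each period; deviation gives 95 once then 31 forever.
  79/(1−δ) ≥ 95 + 31δ/(1−δ) ⇒ δ ≥ 16/64 = 1/4.
Clover: cooperation gives 24 each period; deviation gives 64 once then 17 forever.
  δ ≥ 40/47.
Both must hold, so the binding constraint is Clover's: δ ≥ 40/47.

Clover; δ ≥ 40/47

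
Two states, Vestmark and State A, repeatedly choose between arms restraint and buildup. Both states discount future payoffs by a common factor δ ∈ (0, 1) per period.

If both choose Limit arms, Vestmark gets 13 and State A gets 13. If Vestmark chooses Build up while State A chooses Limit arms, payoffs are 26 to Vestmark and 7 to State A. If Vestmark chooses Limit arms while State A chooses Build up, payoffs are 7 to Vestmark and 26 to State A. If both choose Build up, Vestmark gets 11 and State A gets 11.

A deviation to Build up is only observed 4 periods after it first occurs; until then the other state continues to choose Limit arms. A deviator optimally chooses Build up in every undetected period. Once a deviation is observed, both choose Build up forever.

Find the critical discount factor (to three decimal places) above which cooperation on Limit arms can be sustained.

0.965

The best deviation is to choose Build up for all 4 undetected periods, earning 26 each, then 11 forever once detected.
Deviation value: 26(1−δ^4)/(1−δ) + 11δ^4/(1−δ); cooperation value: 13/(1−δ).
IC: 13 ≥ 26(1−δ^4) + 11δ^4 = 26 − 15δ^4.
So δ^4 ≥ 13/15, giving δ ≥ (13/15)^(1/4) ≈ 0.965.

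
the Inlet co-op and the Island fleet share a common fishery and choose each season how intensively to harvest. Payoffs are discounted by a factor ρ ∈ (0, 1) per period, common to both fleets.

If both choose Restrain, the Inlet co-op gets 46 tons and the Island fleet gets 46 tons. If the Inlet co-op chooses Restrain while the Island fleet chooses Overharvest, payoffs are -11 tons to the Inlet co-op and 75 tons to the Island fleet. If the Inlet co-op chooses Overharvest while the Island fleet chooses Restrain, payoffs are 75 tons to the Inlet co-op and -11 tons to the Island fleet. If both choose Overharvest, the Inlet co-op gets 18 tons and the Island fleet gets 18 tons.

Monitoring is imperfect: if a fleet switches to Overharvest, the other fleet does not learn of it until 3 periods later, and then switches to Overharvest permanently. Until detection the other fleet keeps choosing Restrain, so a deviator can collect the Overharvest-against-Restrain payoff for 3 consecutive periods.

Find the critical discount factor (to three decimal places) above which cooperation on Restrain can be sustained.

0.798

The best deviation is to choose Overharvest for all 3 undetected periods, earning 75 each, then 18 forever once detected.
Deviation value: 75(1−ρ^3)/(1−ρ) + 18ρ^3/(1−ρ); cooperation value: 46/(1−ρ).
IC: 46 ≥ 75(1−ρ^3) + 18ρ^3 = 75 − 57ρ^3.
So ρ^3 ≥ 29/57, giving ρ ≥ (29/57)^(1/3) ≈ 0.798.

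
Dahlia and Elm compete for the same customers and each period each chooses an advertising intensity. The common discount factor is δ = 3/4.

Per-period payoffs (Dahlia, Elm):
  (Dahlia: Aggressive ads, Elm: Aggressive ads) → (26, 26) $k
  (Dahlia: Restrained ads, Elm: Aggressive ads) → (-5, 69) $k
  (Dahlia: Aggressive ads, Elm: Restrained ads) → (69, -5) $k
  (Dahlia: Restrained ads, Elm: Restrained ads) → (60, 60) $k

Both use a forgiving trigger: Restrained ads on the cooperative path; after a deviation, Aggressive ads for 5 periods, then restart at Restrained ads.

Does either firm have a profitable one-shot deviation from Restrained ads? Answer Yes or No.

Comparing payoff streams over the 6 periods until play realigns: cooperate → 60(1+δ+…+δ^5); deviate → 69 + 26(δ+…+δ^5).
Cooperation is sustained iff (60−26)(δ+…+δ^5) ≥ 69−60.
δ+…+δ^5 = 3/4·(1−(3/4)^5)/(1−3/4) = 2.2881, and (69−60)/(60−26) = 0.2647.
2.2881 ≥ 0.2647, so cooperation is sustainable.

No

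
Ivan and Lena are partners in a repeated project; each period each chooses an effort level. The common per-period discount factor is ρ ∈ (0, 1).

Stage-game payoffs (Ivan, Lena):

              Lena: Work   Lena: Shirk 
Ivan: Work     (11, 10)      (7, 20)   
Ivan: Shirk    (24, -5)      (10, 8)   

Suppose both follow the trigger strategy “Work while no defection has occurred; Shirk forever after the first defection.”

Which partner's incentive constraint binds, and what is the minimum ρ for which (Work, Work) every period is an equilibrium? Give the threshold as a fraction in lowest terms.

Ivan; ρ ≥ 13/14

Ivan: cooperation gives 11 each period; deviation gives 24 once then 10 forever.
  11/(1−ρ) ≥ 24 + 10ρ/(1−ρ) ⇒ ρ ≥ 13/14.
Lena: cooperation gives 10 each period; deviation gives 20 once then 8 forever.
  ρ ≥ 10/12 = 5/6.
Both must hold, so the binding constraint is Ivan's: ρ ≥ 13/14.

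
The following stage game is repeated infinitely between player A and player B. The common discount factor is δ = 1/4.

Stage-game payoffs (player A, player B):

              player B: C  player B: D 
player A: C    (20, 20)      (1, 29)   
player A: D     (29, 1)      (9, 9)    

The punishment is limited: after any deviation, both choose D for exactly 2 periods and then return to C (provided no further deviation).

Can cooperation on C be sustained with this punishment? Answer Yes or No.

A one-shot deviation gives 29 now, then 9 for 2 periods, then back to 20.
Gain from deviating: (29−20) today; loss: (20−9) in each of the next 2 periods.
No-deviation condition: (20−9)(δ+…+δ^2) ≥ 29−20, i.e. δ+…+δ^2 ≥ 9/11.
At δ = 1/4: δ+…+δ^2 = 0.3125 < 0.8182.
So cooperation is not sustainable.

No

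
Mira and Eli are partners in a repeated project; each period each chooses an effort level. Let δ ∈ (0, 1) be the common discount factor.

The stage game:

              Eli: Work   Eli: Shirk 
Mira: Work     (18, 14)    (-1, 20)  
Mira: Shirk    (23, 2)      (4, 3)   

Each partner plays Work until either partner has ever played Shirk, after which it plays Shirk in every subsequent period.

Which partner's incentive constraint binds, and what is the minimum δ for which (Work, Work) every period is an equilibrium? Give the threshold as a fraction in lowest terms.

Mira: cooperation gives 18 each period; deviation gives 23 once then 4 forever.
  18/(1−δ) ≥ 23 + 4δ/(1−δ) ⇒ δ ≥ 5/19.
Eli: cooperation gives 14 each period; deviation gives 20 once then 3 forever.
  δ ≥ 6/17.
Both must hold, so the binding constraint is Eli's: δ ≥ 6/17.

Eli; δ ≥ 6/17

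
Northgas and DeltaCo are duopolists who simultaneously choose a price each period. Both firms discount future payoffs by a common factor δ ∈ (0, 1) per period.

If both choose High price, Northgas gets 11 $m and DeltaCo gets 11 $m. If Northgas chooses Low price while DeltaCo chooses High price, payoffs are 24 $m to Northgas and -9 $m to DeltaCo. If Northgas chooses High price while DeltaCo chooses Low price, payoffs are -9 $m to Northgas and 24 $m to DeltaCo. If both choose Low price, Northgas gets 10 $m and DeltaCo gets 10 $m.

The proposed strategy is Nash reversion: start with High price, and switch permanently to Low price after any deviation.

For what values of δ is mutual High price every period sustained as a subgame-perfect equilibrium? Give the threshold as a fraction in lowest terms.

13/14

11/(1−δ) ≥ 24 + 10δ/(1−δ)
11 ≥ 24 − 14δ
δ ≥ 13/14.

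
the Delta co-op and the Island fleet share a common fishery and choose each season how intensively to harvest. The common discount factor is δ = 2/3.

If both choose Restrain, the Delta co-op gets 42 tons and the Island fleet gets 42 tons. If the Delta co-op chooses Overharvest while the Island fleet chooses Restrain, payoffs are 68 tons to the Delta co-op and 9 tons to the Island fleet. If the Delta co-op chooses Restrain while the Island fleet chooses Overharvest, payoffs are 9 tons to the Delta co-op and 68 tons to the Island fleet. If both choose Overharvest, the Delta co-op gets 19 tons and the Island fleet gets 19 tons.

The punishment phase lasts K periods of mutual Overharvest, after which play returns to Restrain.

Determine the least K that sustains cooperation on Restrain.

3

No profitable deviation requires (42−19)(δ+…+δ^K) ≥ 68−42, i.e. δ+…+δ^K ≥ 26/23 ≈ 1.1304.
With δ = 2/3, the partial sums are K=1: 0.6667, K=2: 1.1111, K=3: 1.4074.
K = 3 is the first length at which the sum reaches 1.1304.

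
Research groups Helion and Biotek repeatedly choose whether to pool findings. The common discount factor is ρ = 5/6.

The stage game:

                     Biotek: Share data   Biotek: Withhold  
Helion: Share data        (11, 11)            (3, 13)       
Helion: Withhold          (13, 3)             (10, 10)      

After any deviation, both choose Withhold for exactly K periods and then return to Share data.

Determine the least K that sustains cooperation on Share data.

Need Σ_{k=1}^{K} ρ^k ≥ (13−11)/(11−10) = 2.0000 at ρ = 5/6.
At K = 2 the sum is 1.5278 < 2.0000; at K = 3 it is 2.1065 ≥ 2.0000.
So the minimum punishment length is K = 3.

3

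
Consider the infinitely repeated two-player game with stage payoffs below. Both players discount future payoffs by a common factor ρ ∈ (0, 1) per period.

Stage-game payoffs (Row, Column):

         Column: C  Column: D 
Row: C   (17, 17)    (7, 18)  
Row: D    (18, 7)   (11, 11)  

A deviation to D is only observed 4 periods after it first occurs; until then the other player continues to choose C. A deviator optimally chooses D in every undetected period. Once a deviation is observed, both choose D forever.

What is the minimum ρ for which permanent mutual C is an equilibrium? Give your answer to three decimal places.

0.615

The best deviation is to choose D for all 4 undetected periods, earning 18 each, then 11 forever once detected.
Deviation value: 18(1−ρ^4)/(1−ρ) + 11ρ^4/(1−ρ); cooperation value: 17/(1−ρ).
IC: 17 ≥ 18(1−ρ^4) + 11ρ^4 = 18 − 7ρ^4.
So ρ^4 ≥ 1/7, giving ρ ≥ (1/7)^(1/4) ≈ 0.615.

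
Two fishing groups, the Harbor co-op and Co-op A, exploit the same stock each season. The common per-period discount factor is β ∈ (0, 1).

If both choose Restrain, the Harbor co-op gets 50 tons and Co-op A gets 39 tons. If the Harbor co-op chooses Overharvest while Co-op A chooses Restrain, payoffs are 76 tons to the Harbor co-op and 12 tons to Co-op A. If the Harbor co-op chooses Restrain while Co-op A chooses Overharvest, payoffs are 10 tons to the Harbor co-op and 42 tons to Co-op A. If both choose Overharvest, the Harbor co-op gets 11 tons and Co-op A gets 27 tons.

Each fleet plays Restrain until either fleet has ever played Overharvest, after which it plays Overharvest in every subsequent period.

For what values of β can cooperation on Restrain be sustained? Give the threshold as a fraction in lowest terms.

the Harbor co-op: cooperation gives 50 each period; deviation gives 76 once then 11 forever.
  50/(1−β) ≥ 76 + 11β/(1−β) ⇒ β ≥ 26/65 = 2/5.
Co-op A: cooperation gives 39 each period; deviation gives 42 once then 27 forever.
  β ≥ 3/15 = 1/5.
Both must hold, so the binding constraint is the Harbor co-op's: β ≥ 2/5.

2/5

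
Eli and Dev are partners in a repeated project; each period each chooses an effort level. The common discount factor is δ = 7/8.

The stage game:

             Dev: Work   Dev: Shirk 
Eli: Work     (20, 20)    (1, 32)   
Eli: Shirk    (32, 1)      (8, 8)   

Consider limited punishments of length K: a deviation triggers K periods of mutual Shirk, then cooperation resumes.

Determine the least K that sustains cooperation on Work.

2

IC: δ(1−δ^K)/(1−δ) ≥ (32−20)/(20−8) = 1.
With δ = 7/8: need 1 − δ^K ≥ 1·(1−7/8)/(7/8), i.e. δ^K ≤ 0.8571.
Since (7/8)^1 = 0.8750 and (7/8)^2 = 0.7656, the smallest such K is 2.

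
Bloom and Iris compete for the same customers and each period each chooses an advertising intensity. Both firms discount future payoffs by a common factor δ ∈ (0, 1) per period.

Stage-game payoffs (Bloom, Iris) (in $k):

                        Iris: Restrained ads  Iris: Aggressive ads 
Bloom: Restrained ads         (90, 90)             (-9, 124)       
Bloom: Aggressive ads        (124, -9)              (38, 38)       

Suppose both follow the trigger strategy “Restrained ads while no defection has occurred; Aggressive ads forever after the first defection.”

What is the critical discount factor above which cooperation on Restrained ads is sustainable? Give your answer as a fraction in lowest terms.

17/43

One-period gain from deviating is 124 − 90 = 34. The loss is 90 − 38 = 52 in every subsequent period, with present value 52·δ/(1−δ).
Deviation is unprofitable when 52·δ/(1−δ) ≥ 34, i.e. δ/(1−δ) ≥ 17/26.
Equivalently δ ≥ 34/(34+52) = 17/43.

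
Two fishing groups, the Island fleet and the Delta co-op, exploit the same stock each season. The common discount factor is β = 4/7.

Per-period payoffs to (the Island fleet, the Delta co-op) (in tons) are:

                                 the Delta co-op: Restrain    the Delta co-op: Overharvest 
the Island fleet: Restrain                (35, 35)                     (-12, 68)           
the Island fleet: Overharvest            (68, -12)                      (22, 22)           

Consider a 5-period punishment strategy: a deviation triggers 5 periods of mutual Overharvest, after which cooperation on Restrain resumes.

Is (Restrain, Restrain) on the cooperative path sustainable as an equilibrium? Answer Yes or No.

IC: β+…+β^5 ≥ (68−35)/(35−22) = 33/13.
At β = 4/7: partial sum = 1.2521 < 2.5385. Cooperation not sustainable.

No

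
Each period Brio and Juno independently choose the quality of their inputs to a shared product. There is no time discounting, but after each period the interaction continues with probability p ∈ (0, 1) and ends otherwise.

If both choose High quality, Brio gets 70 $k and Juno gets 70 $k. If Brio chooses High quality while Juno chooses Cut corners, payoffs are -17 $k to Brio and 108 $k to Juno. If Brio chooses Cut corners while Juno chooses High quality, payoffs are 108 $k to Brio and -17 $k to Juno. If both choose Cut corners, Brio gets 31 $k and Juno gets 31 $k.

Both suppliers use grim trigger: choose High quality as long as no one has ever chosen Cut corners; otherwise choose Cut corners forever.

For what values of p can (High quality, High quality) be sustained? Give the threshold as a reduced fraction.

38/77

Expected cooperation value is 70 + p·70 + p²·70 + … = 70/(1−p); deviation gives 108 + p·31/(1−p).
70 ≥ 108(1−p) + 31p ⇒ 77p ≥ 38 ⇒ p ≥ 38/77.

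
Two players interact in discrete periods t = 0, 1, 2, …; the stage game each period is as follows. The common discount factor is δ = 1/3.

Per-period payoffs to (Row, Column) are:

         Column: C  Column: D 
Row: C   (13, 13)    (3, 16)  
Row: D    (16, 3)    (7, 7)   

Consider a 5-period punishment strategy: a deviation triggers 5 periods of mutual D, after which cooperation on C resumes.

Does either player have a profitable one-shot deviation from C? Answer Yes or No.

A one-shot deviation gives 16 now, then 7 for 5 periods, then back to 13.
Gain from deviating: (16−13) today; loss: (13−7) in each of the next 5 periods.
No-deviation condition: (13−7)(δ+…+δ^5) ≥ 16−13, i.e. δ+…+δ^5 ≥ 1/2.
At δ = 1/3: δ+…+δ^5 = 0.4979 < 0.5000.
So cooperation is not sustainable.

Yes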